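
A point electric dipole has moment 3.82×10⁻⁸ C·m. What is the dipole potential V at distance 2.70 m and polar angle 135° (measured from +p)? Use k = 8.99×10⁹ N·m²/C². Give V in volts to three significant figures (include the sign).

V ≈ -33.3 V

The dipole potential is V = kp cosθ / r².
V = (8.99×10⁹)(3.82×10⁻⁸)·cos135° / (2.70)² = -33.31 V.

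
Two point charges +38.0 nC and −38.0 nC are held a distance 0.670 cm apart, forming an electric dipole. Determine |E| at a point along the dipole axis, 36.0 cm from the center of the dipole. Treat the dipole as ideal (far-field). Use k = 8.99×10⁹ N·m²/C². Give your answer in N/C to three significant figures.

Dipole moment p = qd = (3.80×10⁻⁸ C)(0.00670 m) = 2.546×10⁻¹⁰ C·m.
On the dipole axis E = 2kp/r³.
E = 2·(8.99×10⁹)(2.546×10⁻¹⁰) / (0.360)³ = 98.12 N/C.

E ≈ 98.1 N/C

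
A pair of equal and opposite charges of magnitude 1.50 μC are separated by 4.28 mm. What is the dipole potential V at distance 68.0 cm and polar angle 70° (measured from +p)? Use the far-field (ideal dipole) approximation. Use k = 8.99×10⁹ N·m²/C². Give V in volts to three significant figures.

Dipole moment p = qd = (1.50×10⁻⁶ C)(0.00428 m) = 6.42×10⁻⁹ C·m.
The dipole potential is V = kp cosθ / r².
V = (8.99×10⁹)(6.42×10⁻⁹)·cos70° / (0.680)² = 42.69 V.

V ≈ 42.7 V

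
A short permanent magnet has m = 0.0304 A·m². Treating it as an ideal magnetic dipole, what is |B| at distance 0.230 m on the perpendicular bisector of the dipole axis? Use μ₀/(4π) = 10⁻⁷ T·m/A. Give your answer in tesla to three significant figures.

B ≈ 2.50×10⁻⁷ T

In the equatorial plane B = (μ₀/4π)·m/r³ (half the axial value).
B = (10⁻⁷)·(0.0304) / (0.230)³ = 2.499×10⁻⁷ T.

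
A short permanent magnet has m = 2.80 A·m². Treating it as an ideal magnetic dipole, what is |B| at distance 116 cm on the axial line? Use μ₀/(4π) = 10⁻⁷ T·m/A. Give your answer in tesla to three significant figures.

B ≈ 3.59×10⁻⁷ T

On axis B = (μ₀/4π)·2m/r³.
B = 2·(10⁻⁷)·(2.80) / (1.16)³ = 3.588×10⁻⁷ T.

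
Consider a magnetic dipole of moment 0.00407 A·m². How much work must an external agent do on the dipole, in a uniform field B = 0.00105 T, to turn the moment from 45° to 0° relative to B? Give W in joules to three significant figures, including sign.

W ≈ -1.25×10⁻⁶ J

W_ext = ΔU = −mB cosθ₂ + mB cosθ₁ = mB(cosθ₁ − cosθ₂).
W = (0.00407)(0.00105)·(cos45° − cos0°) = (4.274×10⁻⁶)·(-0.2929) = -1.252×10⁻⁶ J.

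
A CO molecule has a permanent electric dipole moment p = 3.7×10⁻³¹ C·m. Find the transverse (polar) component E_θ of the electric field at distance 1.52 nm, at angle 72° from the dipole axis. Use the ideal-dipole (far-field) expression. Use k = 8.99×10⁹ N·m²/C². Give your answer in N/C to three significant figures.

E_θ ≈ 9.01×10⁵ N/C

For a dipole, E_θ = (kp sinθ)/r³.
kp/r³ = (8.99×10⁹)(3.70×10⁻³¹)/(1.52×10⁻⁹)³ = 9.472×10⁵ N/C.
E_θ = 9.472×10⁵·sin72° = 9.008×10⁵ N/C.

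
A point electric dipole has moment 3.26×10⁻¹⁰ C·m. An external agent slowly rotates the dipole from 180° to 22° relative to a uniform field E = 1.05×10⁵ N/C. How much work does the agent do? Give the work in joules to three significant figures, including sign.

W ≈ -6.60×10⁻⁵ J

W_ext = ΔU = U(θ₂) − U(θ₁) = −pE cosθ₂ − (−pE cosθ₁) = pE(cosθ₁ − cosθ₂).
W = (3.26×10⁻¹⁰)(1.05×10⁵)·(cos180° − cos22°) = (3.423×10⁻⁵)·(-1.9272) = -6.597×10⁻⁵ J.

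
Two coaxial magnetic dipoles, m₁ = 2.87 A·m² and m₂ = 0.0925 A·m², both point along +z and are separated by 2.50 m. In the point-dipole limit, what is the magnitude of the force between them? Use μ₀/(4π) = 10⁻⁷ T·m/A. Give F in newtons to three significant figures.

On-axis B of dipole 1: B = (μ₀/4π)·2m₁/r³. Force on dipole 2: F = m₂·dB/dr.
dB/dr = −(μ₀/4π)·6m₁/r⁴, so |F| = (μ₀/4π)·6m₁m₂/r⁴.
F = 6(10⁻⁷)(2.87)(0.0925)/(2.50)⁴ = 4.078×10⁻⁹ N.

F ≈ 4.08×10⁻⁹ N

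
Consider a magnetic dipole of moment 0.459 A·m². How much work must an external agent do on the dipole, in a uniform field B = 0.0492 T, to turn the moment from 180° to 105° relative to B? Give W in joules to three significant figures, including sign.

W ≈ -0.0167 J

W_ext = ΔU = −mB cosθ₂ + mB cosθ₁ = mB(cosθ₁ − cosθ₂).
W = (0.459)(0.0492)·(cos180° − cos105°) = (0.02258)·(-0.7412) = -0.01674 J.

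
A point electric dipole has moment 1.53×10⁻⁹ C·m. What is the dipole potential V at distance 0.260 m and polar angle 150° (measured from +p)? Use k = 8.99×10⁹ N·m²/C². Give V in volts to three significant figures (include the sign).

The dipole potential is V = kp cosθ / r².
V = (8.99×10⁹)(1.53×10⁻⁹)·cos150° / (0.260)² = -176.2 V.

V ≈ -176 V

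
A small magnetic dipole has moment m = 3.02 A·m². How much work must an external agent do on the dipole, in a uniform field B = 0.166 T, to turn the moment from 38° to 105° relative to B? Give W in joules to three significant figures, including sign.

W ≈ 0.525 J

W_ext = ΔU = −mB cosθ₂ + mB cosθ₁ = mB(cosθ₁ − cosθ₂).
W = (3.02)(0.166)·(cos38° − cos105°) = (0.5013)·(+1.0468) = 0.5248 J.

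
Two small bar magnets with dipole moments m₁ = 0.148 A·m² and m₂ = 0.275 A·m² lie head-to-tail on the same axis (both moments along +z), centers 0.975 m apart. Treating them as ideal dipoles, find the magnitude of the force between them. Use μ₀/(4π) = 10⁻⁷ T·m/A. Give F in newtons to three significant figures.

On-axis B of dipole 1: B = (μ₀/4π)·2m₁/r³. Force on dipole 2: F = m₂·dB/dr.
dB/dr = −(μ₀/4π)·6m₁/r⁴, so |F| = (μ₀/4π)·6m₁m₂/r⁴.
F = 6(10⁻⁷)(0.148)(0.275)/(0.975)⁴ = 2.702×10⁻⁸ N.

F ≈ 2.70×10⁻⁸ N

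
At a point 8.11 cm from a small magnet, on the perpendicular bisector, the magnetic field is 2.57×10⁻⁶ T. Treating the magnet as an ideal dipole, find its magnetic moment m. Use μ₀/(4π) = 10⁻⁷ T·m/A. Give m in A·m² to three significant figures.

In the equatorial plane B = (μ₀/4π)·m/r³, so m = Br³·4π/(μ₀).
m = (2.57×10⁻⁶)·(0.0811)³ / (10⁻⁷) = 0.01371 A·m².

m ≈ 0.0137 A·m²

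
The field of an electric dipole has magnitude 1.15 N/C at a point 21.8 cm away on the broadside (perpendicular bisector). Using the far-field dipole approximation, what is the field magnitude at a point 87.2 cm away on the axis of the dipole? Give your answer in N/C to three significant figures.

E ≈ 0.0359 N/C

Dipole fields scale as 1/r³ in the far field.
The axial field is twice the equatorial field at the same r, so the geometry factor is 2/1.
E₂ = E₁ · (2/1) · (r₁/r₂)³ = 1.15 · 2 · (21.8/87.2)³.
(r₁/r₂)³ = (0.25)³ = 0.01562.
E₂ ≈ 0.03594 N/C.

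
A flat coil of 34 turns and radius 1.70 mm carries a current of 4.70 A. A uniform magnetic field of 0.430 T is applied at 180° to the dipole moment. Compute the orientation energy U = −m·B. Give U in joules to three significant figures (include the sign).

m = NIA = NIπa² = 34·(4.70)·π·(0.00170)² = 0.001451 A·m².
U = −m·B = −mB cosθ.
U = −(0.001451)(0.430)·cos180° = 6.239×10⁻⁴ J.

U ≈ 6.24×10⁻⁴ J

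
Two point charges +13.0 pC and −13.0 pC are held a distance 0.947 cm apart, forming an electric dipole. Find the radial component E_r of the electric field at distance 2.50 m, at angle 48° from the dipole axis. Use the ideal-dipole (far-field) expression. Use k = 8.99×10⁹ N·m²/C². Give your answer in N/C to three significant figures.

E_r ≈ 9.48×10⁻⁵ N/C

Dipole moment p = qd = (1.30×10⁻¹¹ C)(0.00947 m) = 1.231×10⁻¹³ C·m.
For a dipole, E_r = (2kp cosθ)/r³.
kp/r³ = (8.99×10⁹)(1.231×10⁻¹³)/(2.50)³ = 7.083×10⁻⁵ N/C.
E_r = 2·7.083×10⁻⁵·cos48° = 9.478×10⁻⁵ N/C.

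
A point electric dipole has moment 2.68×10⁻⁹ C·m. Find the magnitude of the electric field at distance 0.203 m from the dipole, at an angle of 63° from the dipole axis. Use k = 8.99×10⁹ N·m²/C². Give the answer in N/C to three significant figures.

At angle θ the dipole field magnitude is E = (kp/r³)·√(1 + 3cos²θ).
kp/r³ = (8.99×10⁹)(2.68×10⁻⁹) / (0.203)³ = 2880 N/C.
√(1 + 3cos²63°) = √(1 + 3·0.2061) = √1.6183 ≈ 1.2721.
E ≈ 2880 × 1.272 = 3664 N/C.

E ≈ 3660 N/C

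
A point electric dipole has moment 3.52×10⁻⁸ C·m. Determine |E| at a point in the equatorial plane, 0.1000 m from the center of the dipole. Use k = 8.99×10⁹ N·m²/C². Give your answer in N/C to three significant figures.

On the perpendicular bisector E = kp/r³ (half the axial value at the same distance).
E = (8.99×10⁹)(3.52×10⁻⁸) / (0.100)³ = 3.164×10⁵ N/C.

E ≈ 3.16×10⁵ N/C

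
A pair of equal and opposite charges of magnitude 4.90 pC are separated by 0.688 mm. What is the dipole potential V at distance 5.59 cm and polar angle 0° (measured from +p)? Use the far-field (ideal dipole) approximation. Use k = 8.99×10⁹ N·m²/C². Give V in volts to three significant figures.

Dipole moment p = qd = (4.90×10⁻¹² C)(6.88×10⁻⁴ m) = 3.371×10⁻¹⁵ C·m.
The dipole potential is V = kp cosθ / r².
V = (8.99×10⁹)(3.371×10⁻¹⁵)·cos0° / (0.0559)² = 0.009698 V.

V ≈ 0.00970 V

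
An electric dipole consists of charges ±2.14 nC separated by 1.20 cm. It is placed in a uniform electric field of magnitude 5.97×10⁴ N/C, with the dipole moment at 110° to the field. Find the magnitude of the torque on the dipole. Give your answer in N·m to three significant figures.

τ ≈ 1.44×10⁻⁶ N·m

Dipole moment p = qd = (2.14×10⁻⁹ C)(0.0120 m) = 2.568×10⁻¹¹ C·m.
Torque on an electric dipole: τ = pE sinθ.
τ = (2.568×10⁻¹¹)(5.97×10⁴)·sin110° = 1.441×10⁻⁶ N·m.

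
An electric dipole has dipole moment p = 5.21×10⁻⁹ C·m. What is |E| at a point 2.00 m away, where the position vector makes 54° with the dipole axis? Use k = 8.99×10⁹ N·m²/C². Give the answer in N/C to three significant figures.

E ≈ 8.36 N/C

At angle θ the dipole field magnitude is E = (kp/r³)·√(1 + 3cos²θ).
kp/r³ = (8.99×10⁹)(5.21×10⁻⁹) / (2.00)³ = 5.855 N/C.
√(1 + 3cos²54°) = √(1 + 3·0.3455) = √2.0365 ≈ 1.4271.
E ≈ 5.855 × 1.427 = 8.355 N/C.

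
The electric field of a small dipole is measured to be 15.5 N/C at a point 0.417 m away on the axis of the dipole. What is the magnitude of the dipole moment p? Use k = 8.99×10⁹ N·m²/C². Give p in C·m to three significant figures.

On axis E = 2kp/r³, so p = Er³/(2k).
p = (15.5)·(0.417)³ / (2·8.99×10⁹) = 6.251×10⁻¹¹ C·m.

p ≈ 6.25×10⁻¹¹ C·m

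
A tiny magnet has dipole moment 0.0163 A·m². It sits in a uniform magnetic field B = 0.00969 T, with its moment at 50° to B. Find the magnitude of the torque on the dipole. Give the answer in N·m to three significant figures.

Torque on a magnetic dipole: τ = mB sinθ.
τ = (0.0163)(0.00969)·sin50° = 1.210×10⁻⁴ N·m.

τ ≈ 1.21×10⁻⁴ N·m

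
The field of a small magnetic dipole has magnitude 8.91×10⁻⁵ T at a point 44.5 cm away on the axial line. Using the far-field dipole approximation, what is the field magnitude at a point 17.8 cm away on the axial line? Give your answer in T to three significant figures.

B ≈ 0.00139 T

Dipole fields scale as 1/r³ in the far field; the geometry is the same at both points.
B₂ = B₁ · (r₁/r₂)³ = 8.91×10⁻⁵ · (44.5/17.8)³.
(r₁/r₂)³ = (2.5)³ = 15.62.
B₂ ≈ 0.001392 T.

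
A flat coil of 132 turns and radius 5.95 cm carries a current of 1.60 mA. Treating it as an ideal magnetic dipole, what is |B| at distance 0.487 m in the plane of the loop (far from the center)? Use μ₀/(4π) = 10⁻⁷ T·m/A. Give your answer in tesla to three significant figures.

m = NIA = NIπa² = 132·(0.00160)·π·(0.0595)² = 0.002349 A·m².
In the equatorial plane B = (μ₀/4π)·m/r³ (half the axial value).
B = (10⁻⁷)·(0.002349) / (0.487)³ = 2.034×10⁻⁹ T.

B ≈ 2.03×10⁻⁹ T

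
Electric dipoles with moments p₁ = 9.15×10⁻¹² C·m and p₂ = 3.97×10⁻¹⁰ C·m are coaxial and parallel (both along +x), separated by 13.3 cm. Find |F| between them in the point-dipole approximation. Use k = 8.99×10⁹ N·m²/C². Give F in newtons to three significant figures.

On-axis field of dipole 1 at distance r: E = 2kp₁/r³. Force on dipole 2 is F = p₂·dE/dr (gradient along axis).
dE/dr = −6kp₁/r⁴, so |F| = 6kp₁p₂/r⁴ (attractive for aligned moments).
F = 6(8.99×10⁹)(9.15×10⁻¹²)(3.97×10⁻¹⁰)/(0.133)⁴ = 6.262×10⁻⁷ N.

F ≈ 6.26×10⁻⁷ N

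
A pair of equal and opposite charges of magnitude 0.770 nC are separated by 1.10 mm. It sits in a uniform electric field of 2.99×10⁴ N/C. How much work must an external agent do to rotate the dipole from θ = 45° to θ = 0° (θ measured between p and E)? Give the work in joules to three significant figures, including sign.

Dipole moment p = qd = (7.70×10⁻¹⁰ C)(0.00110 m) = 8.47×10⁻¹³ C·m.
W_ext = ΔU = U(θ₂) − U(θ₁) = −pE cosθ₂ − (−pE cosθ₁) = pE(cosθ₁ − cosθ₂).
W = (8.47×10⁻¹³)(2.99×10⁴)·(cos45° − cos0°) = (2.533×10⁻⁸)·(-0.2929) = -7.418×10⁻⁹ J.

W ≈ -7.42×10⁻⁹ J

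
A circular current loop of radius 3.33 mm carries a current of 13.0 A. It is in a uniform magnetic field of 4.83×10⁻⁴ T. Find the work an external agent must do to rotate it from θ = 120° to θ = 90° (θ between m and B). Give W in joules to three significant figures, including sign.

W ≈ -1.09×10⁻⁷ J

Magnetic moment m = IA = Iπa² = (13.0)·π·(0.00333)² = 4.529×10⁻⁴ A·m².
W_ext = ΔU = −mB cosθ₂ + mB cosθ₁ = mB(cosθ₁ − cosθ₂).
W = (4.529×10⁻⁴)(4.83×10⁻⁴)·(cos120° − cos90°) = (2.188×10⁻⁷)·(-0.5000) = -1.094×10⁻⁷ J.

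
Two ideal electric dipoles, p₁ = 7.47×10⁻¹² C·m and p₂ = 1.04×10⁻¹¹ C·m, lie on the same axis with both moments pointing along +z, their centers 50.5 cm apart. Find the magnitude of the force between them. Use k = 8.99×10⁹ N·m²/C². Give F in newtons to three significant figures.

On-axis field of dipole 1 at distance r: E = 2kp₁/r³. Force on dipole 2 is F = p₂·dE/dr (gradient along axis).
dE/dr = −6kp₁/r⁴, so |F| = 6kp₁p₂/r⁴ (attractive for aligned moments).
F = 6(8.99×10⁹)(7.47×10⁻¹²)(1.04×10⁻¹¹)/(0.505)⁴ = 6.443×10⁻¹¹ N.

F ≈ 6.44×10⁻¹¹ N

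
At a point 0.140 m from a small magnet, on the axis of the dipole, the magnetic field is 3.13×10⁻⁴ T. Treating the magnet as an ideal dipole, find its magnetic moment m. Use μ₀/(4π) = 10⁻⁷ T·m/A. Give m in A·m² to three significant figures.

On axis B = (μ₀/4π)·2m/r³, so m = Br³·4π/(μ₀·2).
m = (3.13×10⁻⁴)·(0.140)³ / (2·10⁻⁷) = 4.294 A·m².

m ≈ 4.29 A·m²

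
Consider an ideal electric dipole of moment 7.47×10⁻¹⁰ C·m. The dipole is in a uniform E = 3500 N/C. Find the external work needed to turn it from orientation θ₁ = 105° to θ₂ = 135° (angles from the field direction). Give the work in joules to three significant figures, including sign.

W_ext = ΔU = U(θ₂) − U(θ₁) = −pE cosθ₂ − (−pE cosθ₁) = pE(cosθ₁ − cosθ₂).
W = (7.47×10⁻¹⁰)(3500)·(cos105° − cos135°) = (2.614×10⁻⁶)·(+0.4483) = 1.172×10⁻⁶ J.

W ≈ 1.17×10⁻⁶ J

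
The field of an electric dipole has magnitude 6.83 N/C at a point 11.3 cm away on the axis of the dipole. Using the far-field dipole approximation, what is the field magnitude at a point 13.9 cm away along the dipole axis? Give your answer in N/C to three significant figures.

E ≈ 3.67 N/C

Dipole fields scale as 1/r³ in the far field; the geometry is the same at both points.
E₂ = E₁ · (r₁/r₂)³ = 6.83 · (11.3/13.9)³.
(r₁/r₂)³ = (0.8129)³ = 0.5373.
E₂ ≈ 3.670 N/C.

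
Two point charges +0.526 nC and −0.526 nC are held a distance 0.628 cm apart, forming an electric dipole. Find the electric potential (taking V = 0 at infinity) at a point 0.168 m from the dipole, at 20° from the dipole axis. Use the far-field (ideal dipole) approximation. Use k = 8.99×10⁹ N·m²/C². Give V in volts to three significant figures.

V ≈ 0.989 V

Dipole moment p = qd = (5.26×10⁻¹⁰ C)(0.00628 m) = 3.303×10⁻¹² C·m.
The dipole potential is V = kp cosθ / r².
V = (8.99×10⁹)(3.303×10⁻¹²)·cos20° / (0.168)² = 0.9886 V.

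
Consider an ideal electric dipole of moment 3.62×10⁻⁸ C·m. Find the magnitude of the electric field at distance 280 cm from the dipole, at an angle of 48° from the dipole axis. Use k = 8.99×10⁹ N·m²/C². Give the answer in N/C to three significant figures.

At angle θ the dipole field magnitude is E = (kp/r³)·√(1 + 3cos²θ).
kp/r³ = (8.99×10⁹)(3.62×10⁻⁸) / (2.80)³ = 14.82 N/C.
√(1 + 3cos²48°) = √(1 + 3·0.4477) = √2.3432 ≈ 1.5308.
E ≈ 14.82 × 1.531 = 22.69 N/C.

E ≈ 22.7 N/C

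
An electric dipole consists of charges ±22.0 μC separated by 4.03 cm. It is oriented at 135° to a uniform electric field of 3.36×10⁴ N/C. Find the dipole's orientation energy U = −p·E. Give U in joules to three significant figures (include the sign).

U ≈ 0.0211 J

Dipole moment p = qd = (2.20×10⁻⁵ C)(0.0403 m) = 8.866×10⁻⁷ C·m.
U = −p·E = −pE cosθ.
U = −(8.866×10⁻⁷)(3.36×10⁴)·cos135° = 0.02106 J.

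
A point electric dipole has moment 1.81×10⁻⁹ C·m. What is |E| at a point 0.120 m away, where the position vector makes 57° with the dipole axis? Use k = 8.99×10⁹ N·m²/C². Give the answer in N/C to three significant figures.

At angle θ the dipole field magnitude is E = (kp/r³)·√(1 + 3cos²θ).
kp/r³ = (8.99×10⁹)(1.81×10⁻⁹) / (0.120)³ = 9417 N/C.
√(1 + 3cos²57°) = √(1 + 3·0.2966) = √1.8899 ≈ 1.3747.
E ≈ 9417 × 1.375 = 1.295×10⁴ N/C.

E ≈ 1.29×10⁴ N/C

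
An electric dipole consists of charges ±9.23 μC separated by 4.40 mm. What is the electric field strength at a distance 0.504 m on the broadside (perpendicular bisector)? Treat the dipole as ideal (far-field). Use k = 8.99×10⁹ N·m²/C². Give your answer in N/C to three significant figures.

Dipole moment p = qd = (9.23×10⁻⁶ C)(0.00440 m) = 4.061×10⁻⁸ C·m.
On the perpendicular bisector E = kp/r³ (half the axial value at the same distance).
E = (8.99×10⁹)(4.061×10⁻⁸) / (0.504)³ = 2852 N/C.

E ≈ 2850 N/C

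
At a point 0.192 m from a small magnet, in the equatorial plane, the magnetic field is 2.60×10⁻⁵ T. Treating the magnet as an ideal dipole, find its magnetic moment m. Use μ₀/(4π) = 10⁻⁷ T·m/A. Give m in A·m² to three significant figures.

In the equatorial plane B = (μ₀/4π)·m/r³, so m = Br³·4π/(μ₀).
m = (2.60×10⁻⁵)·(0.192)³ / (10⁻⁷) = 1.840 A·m².

m ≈ 1.84 A·m²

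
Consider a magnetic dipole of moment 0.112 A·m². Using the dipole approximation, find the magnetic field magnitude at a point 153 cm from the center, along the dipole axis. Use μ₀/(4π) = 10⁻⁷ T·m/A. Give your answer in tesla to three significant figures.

On axis B = (μ₀/4π)·2m/r³.
B = 2·(10⁻⁷)·(0.112) / (1.53)³ = 6.254×10⁻⁹ T.

B ≈ 6.25×10⁻⁹ T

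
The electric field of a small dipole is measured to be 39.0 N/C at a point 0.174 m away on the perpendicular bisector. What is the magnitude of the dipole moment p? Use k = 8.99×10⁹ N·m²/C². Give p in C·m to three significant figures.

p ≈ 2.29×10⁻¹¹ C·m

In the equatorial plane E = kp/r³, so p = Er³/(k).
p = (39.0)·(0.174)³ / (8.99×10⁹) = 2.285×10⁻¹¹ C·m.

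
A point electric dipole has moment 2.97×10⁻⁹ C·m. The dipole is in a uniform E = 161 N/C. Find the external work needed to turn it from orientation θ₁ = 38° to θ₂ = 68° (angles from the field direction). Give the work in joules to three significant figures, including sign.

W ≈ 1.98×10⁻⁷ J

W_ext = ΔU = U(θ₂) − U(θ₁) = −pE cosθ₂ − (−pE cosθ₁) = pE(cosθ₁ − cosθ₂).
W = (2.97×10⁻⁹)(161)·(cos38° − cos68°) = (4.782×10⁻⁷)·(+0.4134) = 1.977×10⁻⁷ J.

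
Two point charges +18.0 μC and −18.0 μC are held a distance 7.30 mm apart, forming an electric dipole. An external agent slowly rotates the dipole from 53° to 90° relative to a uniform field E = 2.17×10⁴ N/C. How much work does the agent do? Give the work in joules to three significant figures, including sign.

Dipole moment p = qd = (1.80×10⁻⁵ C)(0.00730 m) = 1.314×10⁻⁷ C·m.
W_ext = ΔU = U(θ₂) − U(θ₁) = −pE cosθ₂ − (−pE cosθ₁) = pE(cosθ₁ − cosθ₂).
W = (1.314×10⁻⁷)(2.17×10⁴)·(cos53° − cos90°) = (0.002851)·(+0.6018) = 0.001716 J.

W ≈ 0.00172 J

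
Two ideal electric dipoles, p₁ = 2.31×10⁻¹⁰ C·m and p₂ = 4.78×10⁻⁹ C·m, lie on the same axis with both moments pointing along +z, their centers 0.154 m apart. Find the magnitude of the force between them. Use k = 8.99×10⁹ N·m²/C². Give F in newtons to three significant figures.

On-axis field of dipole 1 at distance r: E = 2kp₁/r³. Force on dipole 2 is F = p₂·dE/dr (gradient along axis).
dE/dr = −6kp₁/r⁴, so |F| = 6kp₁p₂/r⁴ (attractive for aligned moments).
F = 6(8.99×10⁹)(2.31×10⁻¹⁰)(4.78×10⁻⁹)/(0.154)⁴ = 1.059×10⁻⁴ N.

F ≈ 1.06×10⁻⁴ N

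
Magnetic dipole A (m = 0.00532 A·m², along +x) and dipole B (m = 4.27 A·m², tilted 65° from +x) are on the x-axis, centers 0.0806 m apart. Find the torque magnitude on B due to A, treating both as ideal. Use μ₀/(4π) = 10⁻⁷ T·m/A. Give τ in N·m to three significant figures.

Dipole B is on the axis of dipole A, so B₁ there is axial: B₁ = (μ₀/4π)·2m₁/r³ along +x.
B₁ = 2(10⁻⁷)(0.00532)/(0.0806)³ = 2.032×10⁻⁶ T.
τ = m₂ B₁ sinθ.
τ = (4.27)(2.032×10⁻⁶)·sin65° = 7.864×10⁻⁶ N·m.

τ ≈ 7.86×10⁻⁶ N·m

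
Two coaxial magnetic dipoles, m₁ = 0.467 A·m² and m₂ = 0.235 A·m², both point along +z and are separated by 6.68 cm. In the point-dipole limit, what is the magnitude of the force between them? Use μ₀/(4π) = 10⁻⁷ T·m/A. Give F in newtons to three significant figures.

On-axis B of dipole 1: B = (μ₀/4π)·2m₁/r³. Force on dipole 2: F = m₂·dB/dr.
dB/dr = −(μ₀/4π)·6m₁/r⁴, so |F| = (μ₀/4π)·6m₁m₂/r⁴.
F = 6(10⁻⁷)(0.467)(0.235)/(0.0668)⁴ = 0.003307 N.

F ≈ 0.00331 N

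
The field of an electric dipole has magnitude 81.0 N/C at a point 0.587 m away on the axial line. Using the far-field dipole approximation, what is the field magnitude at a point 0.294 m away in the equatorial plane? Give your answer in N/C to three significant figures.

E ≈ 322 N/C

Dipole fields scale as 1/r³ in the far field.
The axial field is twice the equatorial field at the same r, so the geometry factor is 1/2.
E₂ = E₁ · (1/2) · (r₁/r₂)³ = 81.0 · 0.5 · (0.587/0.294)³.
(r₁/r₂)³ = (1.997)³ = 7.959.
E₂ ≈ 322.3 N/C.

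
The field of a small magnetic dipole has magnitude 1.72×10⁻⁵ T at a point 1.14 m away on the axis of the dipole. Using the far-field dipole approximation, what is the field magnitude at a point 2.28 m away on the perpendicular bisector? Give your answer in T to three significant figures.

B ≈ 1.08×10⁻⁶ T

Dipole fields scale as 1/r³ in the far field.
The axial field is twice the equatorial field at the same r, so the geometry factor is 1/2.
B₂ = B₁ · (1/2) · (r₁/r₂)³ = 1.72×10⁻⁵ · 0.5 · (1.14/2.28)³.
(r₁/r₂)³ = (0.5)³ = 0.125.
B₂ ≈ 1.075×10⁻⁶ T.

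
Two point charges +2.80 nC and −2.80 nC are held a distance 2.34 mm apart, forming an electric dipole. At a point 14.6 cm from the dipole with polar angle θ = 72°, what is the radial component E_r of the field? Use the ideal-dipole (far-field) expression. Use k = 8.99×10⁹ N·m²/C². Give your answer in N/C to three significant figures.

Dipole moment p = qd = (2.80×10⁻⁹ C)(0.00234 m) = 6.552×10⁻¹² C·m.
For a dipole, E_r = (2kp cosθ)/r³.
kp/r³ = (8.99×10⁹)(6.552×10⁻¹²)/(0.146)³ = 18.93 N/C.
E_r = 2·18.93·cos72° = 11.70 N/C.

E_r ≈ 11.7 N/C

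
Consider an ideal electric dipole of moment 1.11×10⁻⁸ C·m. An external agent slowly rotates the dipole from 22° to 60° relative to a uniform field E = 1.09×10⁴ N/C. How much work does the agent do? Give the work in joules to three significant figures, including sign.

W_ext = ΔU = U(θ₂) − U(θ₁) = −pE cosθ₂ − (−pE cosθ₁) = pE(cosθ₁ − cosθ₂).
W = (1.11×10⁻⁸)(1.09×10⁴)·(cos22° − cos60°) = (1.210×10⁻⁴)·(+0.4272) = 5.168×10⁻⁵ J.

W ≈ 5.17×10⁻⁵ J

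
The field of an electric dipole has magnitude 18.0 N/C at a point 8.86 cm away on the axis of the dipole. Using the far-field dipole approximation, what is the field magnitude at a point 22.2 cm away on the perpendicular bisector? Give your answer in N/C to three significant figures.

Dipole fields scale as 1/r³ in the far field.
The axial field is twice the equatorial field at the same r, so the geometry factor is 1/2.
E₂ = E₁ · (1/2) · (r₁/r₂)³ = 18.0 · 0.5 · (8.86/22.2)³.
(r₁/r₂)³ = (0.3991)³ = 0.06357.
E₂ ≈ 0.5721 N/C.

E ≈ 0.572 N/C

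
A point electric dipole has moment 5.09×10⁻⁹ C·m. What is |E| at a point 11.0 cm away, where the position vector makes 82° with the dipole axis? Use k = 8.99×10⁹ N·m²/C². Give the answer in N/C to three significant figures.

E ≈ 3.54×10⁴ N/C

At angle θ the dipole field magnitude is E = (kp/r³)·√(1 + 3cos²θ).
kp/r³ = (8.99×10⁹)(5.09×10⁻⁹) / (0.110)³ = 3.438×10⁴ N/C.
√(1 + 3cos²82°) = √(1 + 3·0.0194) = √1.0581 ≈ 1.0286.
E ≈ 3.438×10⁴ × 1.029 = 3.536×10⁴ N/C.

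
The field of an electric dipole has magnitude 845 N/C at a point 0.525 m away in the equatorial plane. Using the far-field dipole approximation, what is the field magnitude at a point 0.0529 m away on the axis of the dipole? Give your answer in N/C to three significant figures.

E ≈ 1.65×10⁶ N/C

Dipole fields scale as 1/r³ in the far field.
The axial field is twice the equatorial field at the same r, so the geometry factor is 2/1.
E₂ = E₁ · (2/1) · (r₁/r₂)³ = 845 · 2 · (0.525/0.0529)³.
(r₁/r₂)³ = (9.924)³ = 977.5.
E₂ ≈ 1.652×10⁶ N/C.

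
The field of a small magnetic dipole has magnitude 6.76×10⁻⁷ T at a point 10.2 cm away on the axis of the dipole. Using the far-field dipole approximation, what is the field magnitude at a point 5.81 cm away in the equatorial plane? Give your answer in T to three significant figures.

Dipole fields scale as 1/r³ in the far field.
The axial field is twice the equatorial field at the same r, so the geometry factor is 1/2.
B₂ = B₁ · (1/2) · (r₁/r₂)³ = 6.76×10⁻⁷ · 0.5 · (10.2/5.81)³.
(r₁/r₂)³ = (1.756)³ = 5.411.
B₂ ≈ 1.829×10⁻⁶ T.

B ≈ 1.83×10⁻⁶ T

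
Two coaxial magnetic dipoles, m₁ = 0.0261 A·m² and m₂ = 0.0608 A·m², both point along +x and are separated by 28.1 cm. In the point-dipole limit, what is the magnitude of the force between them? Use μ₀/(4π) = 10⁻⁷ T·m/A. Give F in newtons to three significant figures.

F ≈ 1.53×10⁻⁷ N

On-axis B of dipole 1: B = (μ₀/4π)·2m₁/r³. Force on dipole 2: F = m₂·dB/dr.
dB/dr = −(μ₀/4π)·6m₁/r⁴, so |F| = (μ₀/4π)·6m₁m₂/r⁴.
F = 6(10⁻⁷)(0.0261)(0.0608)/(0.281)⁴ = 1.527×10⁻⁷ N.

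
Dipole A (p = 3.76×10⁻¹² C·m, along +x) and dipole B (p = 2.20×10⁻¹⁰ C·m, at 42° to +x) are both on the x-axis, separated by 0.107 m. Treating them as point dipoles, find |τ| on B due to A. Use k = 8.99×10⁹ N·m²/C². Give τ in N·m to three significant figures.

τ ≈ 8.12×10⁻⁹ N·m

The second dipole sits on the axis of the first, so the field there is axial: E₁ = 2kp₁/r³ along +x.
E₁ = 2(8.99×10⁹)(3.76×10⁻¹²)/(0.107)³ = 55.19 N/C.
Torque on the second dipole: τ = p₂ E₁ sinθ.
τ = (2.20×10⁻¹⁰)(55.19)·sin42° = 8.124×10⁻⁹ N·m.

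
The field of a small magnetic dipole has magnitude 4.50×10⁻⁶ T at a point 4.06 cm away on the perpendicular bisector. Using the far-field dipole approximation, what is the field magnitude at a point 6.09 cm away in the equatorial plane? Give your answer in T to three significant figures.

Dipole fields scale as 1/r³ in the far field; the geometry is the same at both points.
B₂ = B₁ · (r₁/r₂)³ = 4.50×10⁻⁶ · (4.06/6.09)³.
(r₁/r₂)³ = (0.6667)³ = 0.2963.
B₂ ≈ 1.333×10⁻⁶ T.

B ≈ 1.33×10⁻⁶ T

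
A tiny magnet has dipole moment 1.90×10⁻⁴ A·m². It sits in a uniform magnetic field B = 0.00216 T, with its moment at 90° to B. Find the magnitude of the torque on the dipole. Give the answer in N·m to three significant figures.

Torque on a magnetic dipole: τ = mB sinθ.
τ = (1.90×10⁻⁴)(0.00216)·sin90° = 4.104×10⁻⁷ N·m.

τ ≈ 4.10×10⁻⁷ N·m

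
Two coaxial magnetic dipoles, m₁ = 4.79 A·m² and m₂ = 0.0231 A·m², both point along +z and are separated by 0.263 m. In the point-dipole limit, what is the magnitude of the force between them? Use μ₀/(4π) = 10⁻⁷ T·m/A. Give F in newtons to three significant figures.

F ≈ 1.39×10⁻⁵ N

On-axis B of dipole 1: B = (μ₀/4π)·2m₁/r³. Force on dipole 2: F = m₂·dB/dr.
dB/dr = −(μ₀/4π)·6m₁/r⁴, so |F| = (μ₀/4π)·6m₁m₂/r⁴.
F = 6(10⁻⁷)(4.79)(0.0231)/(0.263)⁴ = 1.388×10⁻⁵ N.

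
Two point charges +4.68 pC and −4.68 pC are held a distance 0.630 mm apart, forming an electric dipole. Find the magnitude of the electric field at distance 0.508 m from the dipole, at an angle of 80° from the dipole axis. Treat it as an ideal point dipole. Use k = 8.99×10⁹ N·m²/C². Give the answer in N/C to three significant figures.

E ≈ 2.11×10⁻⁴ N/C

Dipole moment p = qd = (4.68×10⁻¹² C)(6.30×10⁻⁴ m) = 2.948×10⁻¹⁵ C·m.
At angle θ the dipole field magnitude is E = (kp/r³)·√(1 + 3cos²θ).
kp/r³ = (8.99×10⁹)(2.948×10⁻¹⁵) / (0.508)³ = 2.022×10⁻⁴ N/C.
√(1 + 3cos²80°) = √(1 + 3·0.0302) = √1.0905 ≈ 1.0443.
E ≈ 2.022×10⁻⁴ × 1.044 = 2.111×10⁻⁴ N/C.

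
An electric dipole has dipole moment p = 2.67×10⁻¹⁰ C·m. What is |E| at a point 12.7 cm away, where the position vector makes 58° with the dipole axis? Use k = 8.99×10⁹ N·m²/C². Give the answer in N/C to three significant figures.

At angle θ the dipole field magnitude is E = (kp/r³)·√(1 + 3cos²θ).
kp/r³ = (8.99×10⁹)(2.67×10⁻¹⁰) / (0.127)³ = 1172 N/C.
√(1 + 3cos²58°) = √(1 + 3·0.2808) = √1.8424 ≈ 1.3574.
E ≈ 1172 × 1.357 = 1591 N/C.

E ≈ 1590 N/C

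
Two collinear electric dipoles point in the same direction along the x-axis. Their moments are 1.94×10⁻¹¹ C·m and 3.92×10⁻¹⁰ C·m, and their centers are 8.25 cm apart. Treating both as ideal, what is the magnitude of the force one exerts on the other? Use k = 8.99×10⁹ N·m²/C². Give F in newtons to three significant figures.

F ≈ 8.85×10⁻⁶ N

On-axis field of dipole 1 at distance r: E = 2kp₁/r³. Force on dipole 2 is F = p₂·dE/dr (gradient along axis).
dE/dr = −6kp₁/r⁴, so |F| = 6kp₁p₂/r⁴ (attractive for aligned moments).
F = 6(8.99×10⁹)(1.94×10⁻¹¹)(3.92×10⁻¹⁰)/(0.0825)⁴ = 8.855×10⁻⁶ N.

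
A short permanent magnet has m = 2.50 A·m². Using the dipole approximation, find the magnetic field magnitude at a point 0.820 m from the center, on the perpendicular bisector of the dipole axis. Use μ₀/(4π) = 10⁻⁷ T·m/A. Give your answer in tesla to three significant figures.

In the equatorial plane B = (μ₀/4π)·m/r³ (half the axial value).
B = (10⁻⁷)·(2.50) / (0.820)³ = 4.534×10⁻⁷ T.

B ≈ 4.53×10⁻⁷ T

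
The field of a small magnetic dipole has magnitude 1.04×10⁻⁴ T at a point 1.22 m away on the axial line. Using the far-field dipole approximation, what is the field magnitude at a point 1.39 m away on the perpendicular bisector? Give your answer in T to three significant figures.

Dipole fields scale as 1/r³ in the far field.
The axial field is twice the equatorial field at the same r, so the geometry factor is 1/2.
B₂ = B₁ · (1/2) · (r₁/r₂)³ = 1.04×10⁻⁴ · 0.5 · (1.22/1.39)³.
(r₁/r₂)³ = (0.8777)³ = 0.6761.
B₂ ≈ 3.516×10⁻⁵ T.

B ≈ 3.52×10⁻⁵ T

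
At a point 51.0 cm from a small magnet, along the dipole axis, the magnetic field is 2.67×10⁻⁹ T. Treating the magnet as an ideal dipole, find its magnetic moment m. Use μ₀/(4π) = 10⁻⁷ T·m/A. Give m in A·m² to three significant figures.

On axis B = (μ₀/4π)·2m/r³, so m = Br³·4π/(μ₀·2).
m = (2.67×10⁻⁹)·(0.510)³ / (2·10⁻⁷) = 0.001771 A·m².

m ≈ 0.00177 A·m²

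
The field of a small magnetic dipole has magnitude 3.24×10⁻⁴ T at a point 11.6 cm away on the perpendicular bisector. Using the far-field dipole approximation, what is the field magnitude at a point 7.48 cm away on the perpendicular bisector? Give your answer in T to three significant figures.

B ≈ 0.00121 T

Dipole fields scale as 1/r³ in the far field; the geometry is the same at both points.
B₂ = B₁ · (r₁/r₂)³ = 3.24×10⁻⁴ · (11.6/7.48)³.
(r₁/r₂)³ = (1.551)³ = 3.73.
B₂ ≈ 0.001208 T.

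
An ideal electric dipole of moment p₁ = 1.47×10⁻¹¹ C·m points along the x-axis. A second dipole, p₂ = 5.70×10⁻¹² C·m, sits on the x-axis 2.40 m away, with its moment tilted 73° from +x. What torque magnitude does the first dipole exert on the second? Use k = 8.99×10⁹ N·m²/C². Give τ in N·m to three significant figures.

τ ≈ 1.04×10⁻¹³ N·m

The second dipole sits on the axis of the first, so the field there is axial: E₁ = 2kp₁/r³ along +x.
E₁ = 2(8.99×10⁹)(1.47×10⁻¹¹)/(2.40)³ = 0.01912 N/C.
Torque on the second dipole: τ = p₂ E₁ sinθ.
τ = (5.70×10⁻¹²)(0.01912)·sin73° = 1.042×10⁻¹³ N·m.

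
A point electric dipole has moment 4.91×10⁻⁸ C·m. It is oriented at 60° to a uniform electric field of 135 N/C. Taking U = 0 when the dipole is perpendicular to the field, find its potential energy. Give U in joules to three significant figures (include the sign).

U = −p·E = −pE cosθ.
U = −(4.91×10⁻⁸)(135)·cos60° = -3.314×10⁻⁶ J.

U ≈ -3.31×10⁻⁶ J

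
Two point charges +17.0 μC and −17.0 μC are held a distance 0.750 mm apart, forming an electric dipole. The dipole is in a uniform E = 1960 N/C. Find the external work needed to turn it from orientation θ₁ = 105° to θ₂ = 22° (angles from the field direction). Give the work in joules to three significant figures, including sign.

W ≈ -2.96×10⁻⁵ J

Dipole moment p = qd = (1.70×10⁻⁵ C)(7.50×10⁻⁴ m) = 1.275×10⁻⁸ C·m.
W_ext = ΔU = U(θ₂) − U(θ₁) = −pE cosθ₂ − (−pE cosθ₁) = pE(cosθ₁ − cosθ₂).
W = (1.275×10⁻⁸)(1960)·(cos105° − cos22°) = (2.499×10⁻⁵)·(-1.1860) = -2.964×10⁻⁵ J.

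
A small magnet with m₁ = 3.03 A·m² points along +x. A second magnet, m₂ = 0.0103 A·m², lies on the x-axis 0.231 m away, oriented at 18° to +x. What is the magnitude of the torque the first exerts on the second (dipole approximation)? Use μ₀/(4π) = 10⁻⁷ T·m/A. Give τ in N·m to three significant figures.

Dipole B is on the axis of dipole A, so B₁ there is axial: B₁ = (μ₀/4π)·2m₁/r³ along +x.
B₁ = 2(10⁻⁷)(3.03)/(0.231)³ = 4.916×10⁻⁵ T.
τ = m₂ B₁ sinθ.
τ = (0.0103)(4.916×10⁻⁵)·sin18° = 1.565×10⁻⁷ N·m.

τ ≈ 1.56×10⁻⁷ N·m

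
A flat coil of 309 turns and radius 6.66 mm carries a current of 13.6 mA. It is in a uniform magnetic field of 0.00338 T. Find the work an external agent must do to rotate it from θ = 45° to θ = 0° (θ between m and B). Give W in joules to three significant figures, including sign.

m = NIA = NIπa² = 309·(0.0136)·π·(0.00666)² = 5.856×10⁻⁴ A·m².
W_ext = ΔU = −mB cosθ₂ + mB cosθ₁ = mB(cosθ₁ − cosθ₂).
W = (5.856×10⁻⁴)(0.00338)·(cos45° − cos0°) = (1.979×10⁻⁶)·(-0.2929) = -5.797×10⁻⁷ J.

W ≈ -5.80×10⁻⁷ J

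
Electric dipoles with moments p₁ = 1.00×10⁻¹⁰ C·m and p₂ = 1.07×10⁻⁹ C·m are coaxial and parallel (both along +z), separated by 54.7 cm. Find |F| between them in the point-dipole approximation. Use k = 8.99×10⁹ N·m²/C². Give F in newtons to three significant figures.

On-axis field of dipole 1 at distance r: E = 2kp₁/r³. Force on dipole 2 is F = p₂·dE/dr (gradient along axis).
dE/dr = −6kp₁/r⁴, so |F| = 6kp₁p₂/r⁴ (attractive for aligned moments).
F = 6(8.99×10⁹)(1.00×10⁻¹⁰)(1.07×10⁻⁹)/(0.547)⁴ = 6.447×10⁻⁸ N.

F ≈ 6.45×10⁻⁸ N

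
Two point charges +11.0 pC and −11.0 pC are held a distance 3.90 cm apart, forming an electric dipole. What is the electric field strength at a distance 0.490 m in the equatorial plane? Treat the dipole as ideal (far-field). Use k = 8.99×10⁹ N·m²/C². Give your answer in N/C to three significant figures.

E ≈ 0.0328 N/C

Dipole moment p = qd = (1.10×10⁻¹¹ C)(0.0390 m) = 4.29×10⁻¹³ C·m.
On the perpendicular bisector E = kp/r³ (half the axial value at the same distance).
E = (8.99×10⁹)(4.29×10⁻¹³) / (0.490)³ = 0.03278 N/C.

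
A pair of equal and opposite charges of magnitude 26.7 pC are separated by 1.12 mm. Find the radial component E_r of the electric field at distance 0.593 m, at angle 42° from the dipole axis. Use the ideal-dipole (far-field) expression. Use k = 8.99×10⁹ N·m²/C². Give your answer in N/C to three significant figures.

E_r ≈ 0.00192 N/C

Dipole moment p = qd = (2.67×10⁻¹¹ C)(0.00112 m) = 2.99×10⁻¹⁴ C·m.
For a dipole, E_r = (2kp cosθ)/r³.
kp/r³ = (8.99×10⁹)(2.99×10⁻¹⁴)/(0.593)³ = 0.001289 N/C.
E_r = 2·0.001289·cos42° = 0.001916 N/C.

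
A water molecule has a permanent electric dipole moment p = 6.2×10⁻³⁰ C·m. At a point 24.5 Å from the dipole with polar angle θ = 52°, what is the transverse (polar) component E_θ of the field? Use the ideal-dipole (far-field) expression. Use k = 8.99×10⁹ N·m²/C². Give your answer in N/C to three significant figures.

E_θ ≈ 2.99×10⁶ N/C

For a dipole, E_θ = (kp sinθ)/r³.
kp/r³ = (8.99×10⁹)(6.20×10⁻³⁰)/(2.45×10⁻⁹)³ = 3.790×10⁶ N/C.
E_θ = 3.790×10⁶·sin52° = 2.987×10⁶ N/C.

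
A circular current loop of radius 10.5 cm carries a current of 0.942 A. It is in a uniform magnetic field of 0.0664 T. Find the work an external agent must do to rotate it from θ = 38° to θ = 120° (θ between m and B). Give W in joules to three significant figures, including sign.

Magnetic moment m = IA = Iπa² = (0.942)·π·(0.105)² = 0.03263 A·m².
W_ext = ΔU = −mB cosθ₂ + mB cosθ₁ = mB(cosθ₁ − cosθ₂).
W = (0.03263)(0.0664)·(cos38° − cos120°) = (0.002167)·(+1.2880) = 0.002791 J.

W ≈ 0.00279 J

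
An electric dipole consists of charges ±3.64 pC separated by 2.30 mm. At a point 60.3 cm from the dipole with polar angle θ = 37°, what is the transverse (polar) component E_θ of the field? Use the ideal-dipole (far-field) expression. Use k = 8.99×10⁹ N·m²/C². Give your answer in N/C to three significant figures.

E_θ ≈ 2.07×10⁻⁴ N/C

Dipole moment p = qd = (3.64×10⁻¹² C)(0.00230 m) = 8.372×10⁻¹⁵ C·m.
For a dipole, E_θ = (kp sinθ)/r³.
kp/r³ = (8.99×10⁹)(8.372×10⁻¹⁵)/(0.603)³ = 3.433×10⁻⁴ N/C.
E_θ = 3.433×10⁻⁴·sin37° = 2.066×10⁻⁴ N/C.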